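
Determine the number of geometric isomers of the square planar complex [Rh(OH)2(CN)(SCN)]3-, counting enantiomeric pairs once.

2

In a square planar complex each vertex has one trans partner and two cis neighbours.
There are 2 geometric isomers: OH cis; OH trans.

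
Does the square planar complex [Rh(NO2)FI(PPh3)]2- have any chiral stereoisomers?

A square has two trans pairs of vertices; adjacent vertices are cis.
There are 3 geometric isomers: (F/NO2 trans, I/PPh3 trans); (F/PPh3 trans, I/NO2 trans); (F/I trans, NO2/PPh3 trans).
Each arrangement has an internal mirror plane or centre of symmetry, so none is chiral.

no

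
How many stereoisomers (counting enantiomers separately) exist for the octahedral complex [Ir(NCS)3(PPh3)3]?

2

In an octahedral complex each vertex has one trans partner and four cis neighbours.
There are 2 geometric isomers: NCS mer; NCS fac.
Each arrangement has an internal mirror plane or centre of symmetry, so none is chiral.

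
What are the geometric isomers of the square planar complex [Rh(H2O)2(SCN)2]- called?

cis and trans

In a square planar complex each vertex has one trans partner and two cis neighbours.
The distinct arrangements are (2 in all): H2O cis; H2O trans.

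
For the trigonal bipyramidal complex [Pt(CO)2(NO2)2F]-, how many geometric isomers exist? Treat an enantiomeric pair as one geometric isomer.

A trigonal bipyramid has two axial and three equatorial sites, which are chemically inequivalent.
Exhaustive case analysis gives 5 geometric isomers.

5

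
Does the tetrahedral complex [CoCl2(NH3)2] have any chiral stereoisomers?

All four vertices of a tetrahedron are equivalent and mutually adjacent, so cis/trans isomerism cannot arise.
Only one geometric arrangement is possible.

no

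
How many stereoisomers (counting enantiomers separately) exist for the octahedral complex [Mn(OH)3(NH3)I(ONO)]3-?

An octahedron has six vertices in three trans pairs; every non-trans pair is cis.
There are 4 geometric isomers: OH mer (3 arrangements); OH fac (chiral).
One of these lacks any improper symmetry element and so occurs as an enantiomeric pair, giving 4 + 1 = 5 stereoisomers in total.

5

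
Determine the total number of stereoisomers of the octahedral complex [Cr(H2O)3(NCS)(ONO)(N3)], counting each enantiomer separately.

The distinct arrangements are (4 in all): H2O mer (3 arrangements); H2O fac (chiral).
One of these lacks any improper symmetry element and so occurs as an enantiomeric pair, giving 4 + 1 = 5 stereoisomers in total.

5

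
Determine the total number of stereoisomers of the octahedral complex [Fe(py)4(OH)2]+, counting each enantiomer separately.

The six octahedral sites form three mutually perpendicular trans pairs.
There are 2 geometric isomers: OH trans; OH cis.
Each arrangement has an internal mirror plane or centre of symmetry, so none is chiral.

2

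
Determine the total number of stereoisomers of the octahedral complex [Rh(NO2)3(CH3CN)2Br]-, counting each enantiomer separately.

In an octahedral complex each vertex has one trans partner and four cis neighbours.
Systematic placement gives 3 geometric isomers: NO2 mer, CH3CN cis; NO2 mer, CH3CN trans; NO2 fac, CH3CN cis.
Each arrangement has an internal mirror plane or centre of symmetry, so none is chiral.

3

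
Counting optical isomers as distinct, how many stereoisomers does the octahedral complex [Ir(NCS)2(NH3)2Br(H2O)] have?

In an octahedral complex each vertex has one trans partner and four cis neighbours.
The distinct arrangements are (6 in all): NCS trans, NH3 trans; NCS cis, NH3 cis (3 arrangements, 2 chiral); NCS cis, NH3 trans; NCS trans, NH3 cis.
Of these, 2 lack any improper symmetry element and so occur as enantiomeric pairs, giving 6 + 2 = 8 stereoisomers in total.

8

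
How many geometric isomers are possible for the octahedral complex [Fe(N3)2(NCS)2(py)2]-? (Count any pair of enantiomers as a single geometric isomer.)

5

In an octahedral complex each vertex has one trans partner and four cis neighbours.
The distinct arrangements are (5 in all): N3 trans, NCS trans, py trans; N3 trans, NCS cis, py cis; N3 cis, NCS cis, py trans; N3 cis, NCS cis, py cis (chiral); N3 cis, NCS trans, py cis.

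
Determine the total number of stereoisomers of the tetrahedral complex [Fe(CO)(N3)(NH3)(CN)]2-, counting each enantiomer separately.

2

All four vertices of a tetrahedron are equivalent and mutually adjacent, so cis/trans isomerism cannot arise.
Only one geometric arrangement is possible; it has no improper symmetry element, so it exists as a pair of enantiomers (2 stereoisomers).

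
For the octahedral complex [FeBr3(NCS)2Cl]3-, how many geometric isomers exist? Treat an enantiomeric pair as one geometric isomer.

3

In an octahedral complex each vertex has one trans partner and four cis neighbours.
Working through the distinct placements yields 3 geometric isomers: Br mer, NCS trans; Br mer, NCS cis; Br fac, NCS cis.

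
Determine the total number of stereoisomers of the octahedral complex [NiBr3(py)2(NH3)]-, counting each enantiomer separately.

In an octahedral complex each vertex has one trans partner and four cis neighbours.
Working through the distinct placements yields 3 geometric isomers: Br mer, py trans; Br mer, py cis; Br fac, py cis.
Each arrangement has an internal mirror plane or centre of symmetry, so none is chiral.

3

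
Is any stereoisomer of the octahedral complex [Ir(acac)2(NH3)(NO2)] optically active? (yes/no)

An octahedron has six vertices in three trans pairs; every non-trans pair is cis.
Each acac is bidentate and must span two cis positions.
There are 2 geometric isomers: NH3 and NO2 mutually trans; NH3 and NO2 mutually cis (chiral).
One of these lacks any improper symmetry element and so occurs as an enantiomeric pair, giving 2 + 1 = 3 stereoisomers in total.

yes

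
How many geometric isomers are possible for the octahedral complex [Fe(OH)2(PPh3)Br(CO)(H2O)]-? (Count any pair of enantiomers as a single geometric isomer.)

9

Systematic enumeration (placing each ligand type in turn and discarding arrangements equivalent by rotation or reflection) gives 9 geometric isomers.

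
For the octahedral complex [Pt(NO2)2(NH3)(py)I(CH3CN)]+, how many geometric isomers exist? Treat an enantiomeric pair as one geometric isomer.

9

An octahedron has six vertices in three trans pairs; every non-trans pair is cis.
Placing the ligands in turn and identifying arrangements related by rotation or reflection leaves 9 distinct geometric isomers.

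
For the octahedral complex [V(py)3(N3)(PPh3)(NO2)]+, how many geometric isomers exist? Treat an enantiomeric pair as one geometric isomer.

In an octahedral complex each vertex has one trans partner and four cis neighbours.
There are 4 geometric isomers: py mer (3 arrangements); py fac (chiral).

4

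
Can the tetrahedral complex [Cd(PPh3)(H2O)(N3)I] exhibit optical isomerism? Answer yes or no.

In a tetrahedral complex all four positions are equivalent and every pair of ligands is adjacent — there is no cis/trans distinction.
Only one geometric arrangement is possible; it has no improper symmetry element, so it exists as a pair of enantiomers (2 stereoisomers).

yes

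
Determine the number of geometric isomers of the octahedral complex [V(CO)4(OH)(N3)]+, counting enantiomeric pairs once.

An octahedron has six vertices in three trans pairs; every non-trans pair is cis.
The distinct arrangements are (2 in all): OH and N3 mutually trans; OH and N3 mutually cis.

2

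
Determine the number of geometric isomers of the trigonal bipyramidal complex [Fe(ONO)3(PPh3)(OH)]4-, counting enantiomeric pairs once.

A trigonal bipyramid has two axial and three equatorial sites, which are chemically inequivalent.
Systematic placement gives 4 geometric isomers: PPh3 equatorial, OH axial; PPh3 axial, OH axial; PPh3 equatorial, OH equatorial; PPh3 axial, OH equatorial.

4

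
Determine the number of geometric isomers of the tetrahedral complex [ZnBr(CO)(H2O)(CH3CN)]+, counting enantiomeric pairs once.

1

All four vertices of a tetrahedron are equivalent and mutually adjacent, so cis/trans isomerism cannot arise.
Only one geometric arrangement is possible; it has no improper symmetry element, so it exists as a pair of enantiomers (2 stereoisomers).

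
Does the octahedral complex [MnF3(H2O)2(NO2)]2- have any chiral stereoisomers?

An octahedron has six vertices in three trans pairs; every non-trans pair is cis.
Working through the distinct placements yields 3 geometric isomers: F mer, H2O cis; F mer, H2O trans; F fac, H2O cis.
Each arrangement has an internal mirror plane or centre of symmetry, so none is chiral.

no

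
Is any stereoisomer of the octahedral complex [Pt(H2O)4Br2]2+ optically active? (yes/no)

no

Working through the distinct placements yields 2 geometric isomers: Br trans; Br cis.
Each arrangement has an internal mirror plane or centre of symmetry, so none is chiral.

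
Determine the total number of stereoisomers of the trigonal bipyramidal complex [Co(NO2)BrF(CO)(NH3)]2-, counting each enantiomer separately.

20

Exhaustive case analysis gives 10 geometric isomers.
Of these, 10 lack any improper symmetry element and so occur as enantiomeric pairs, giving 10 + 10 = 20 stereoisomers in total.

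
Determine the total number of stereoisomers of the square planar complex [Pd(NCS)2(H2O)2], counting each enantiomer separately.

2

A square has two trans pairs of vertices; adjacent vertices are cis.
The distinct arrangements are (2 in all): NCS cis; NCS trans.
Each arrangement has an internal mirror plane or centre of symmetry, so none is chiral.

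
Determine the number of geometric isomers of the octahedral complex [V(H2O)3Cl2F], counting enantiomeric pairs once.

The six octahedral sites form three mutually perpendicular trans pairs.
Working through the distinct placements yields 3 geometric isomers: H2O mer, Cl trans; H2O mer, Cl cis; H2O fac, Cl cis.

3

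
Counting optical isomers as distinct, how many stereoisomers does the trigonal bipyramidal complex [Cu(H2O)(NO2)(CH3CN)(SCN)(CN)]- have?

A trigonal bipyramid has two axial and three equatorial sites, which are chemically inequivalent.
Exhaustive case analysis gives 10 geometric isomers.
Of these, 10 lack any improper symmetry element and so occur as enantiomeric pairs, giving 10 + 10 = 20 stereoisomers in total.

20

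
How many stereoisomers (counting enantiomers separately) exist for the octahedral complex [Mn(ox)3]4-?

Each ox is bidentate and must span two cis positions.
Only one geometric arrangement is possible; it has no improper symmetry element, so it exists as a pair of enantiomers (2 stereoisomers).

2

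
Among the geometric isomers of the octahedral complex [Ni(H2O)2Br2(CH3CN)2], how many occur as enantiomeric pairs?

1

In an octahedral complex each vertex has one trans partner and four cis neighbours.
Systematic placement gives 5 geometric isomers: H2O trans, Br trans, CH3CN trans; H2O cis, Br trans, CH3CN cis; H2O trans, Br cis, CH3CN cis; H2O cis, Br cis, CH3CN cis (chiral); H2O cis, Br cis, CH3CN trans.
One of these lacks any improper symmetry element and so occurs as an enantiomeric pair, giving 5 + 1 = 6 stereoisomers in total.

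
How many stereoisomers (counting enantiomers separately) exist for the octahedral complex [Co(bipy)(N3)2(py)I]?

6

Each bipy is bidentate and must span two cis positions.
There are 4 geometric isomers: N3 cis (3 arrangements, 2 chiral); N3 trans.
Of these, 2 lack any improper symmetry element and so occur as enantiomeric pairs, giving 4 + 2 = 6 stereoisomers in total.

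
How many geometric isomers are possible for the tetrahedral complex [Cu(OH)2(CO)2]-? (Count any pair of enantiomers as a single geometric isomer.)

Only one geometric arrangement is possible.

1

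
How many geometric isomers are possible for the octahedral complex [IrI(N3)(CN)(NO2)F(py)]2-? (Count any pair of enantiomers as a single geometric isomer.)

In an octahedral complex each vertex has one trans partner and four cis neighbours.
Systematic enumeration (placing each ligand type in turn and discarding arrangements equivalent by rotation or reflection) gives 15 geometric isomers.

15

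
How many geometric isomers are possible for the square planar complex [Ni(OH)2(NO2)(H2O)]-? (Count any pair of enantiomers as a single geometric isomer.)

2

The distinct arrangements are (2 in all): OH cis; OH trans.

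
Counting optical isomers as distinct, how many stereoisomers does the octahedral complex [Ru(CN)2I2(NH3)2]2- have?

The six octahedral sites form three mutually perpendicular trans pairs.
Working through the distinct placements yields 5 geometric isomers: CN trans, I trans, NH3 trans; CN trans, I cis, NH3 cis; CN cis, I cis, NH3 trans; CN cis, I cis, NH3 cis (chiral); CN cis, I trans, NH3 cis.
One of these lacks any improper symmetry element and so occurs as an enantiomeric pair, giving 5 + 1 = 6 stereoisomers in total.

6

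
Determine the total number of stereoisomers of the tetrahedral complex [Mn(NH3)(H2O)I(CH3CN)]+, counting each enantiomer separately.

2

In a tetrahedral complex all four positions are equivalent and every pair of ligands is adjacent — there is no cis/trans distinction.
Only one geometric arrangement is possible; it has no improper symmetry element, so it exists as a pair of enantiomers (2 stereoisomers).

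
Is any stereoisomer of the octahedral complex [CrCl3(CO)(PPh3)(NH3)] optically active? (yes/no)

yes

An octahedron has six vertices in three trans pairs; every non-trans pair is cis.
Systematic placement gives 4 geometric isomers: Cl mer (3 arrangements); Cl fac (chiral).
One of these lacks any improper symmetry element and so occurs as an enantiomeric pair, giving 4 + 1 = 5 stereoisomers in total.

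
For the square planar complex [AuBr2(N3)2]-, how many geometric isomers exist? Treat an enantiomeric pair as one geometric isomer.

In a square planar complex each vertex has one trans partner and two cis neighbours.
The distinct arrangements are (2 in all): Br cis; Br trans.

2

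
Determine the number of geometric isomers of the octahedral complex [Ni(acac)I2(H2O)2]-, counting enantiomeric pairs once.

3

Each acac is bidentate and must span two cis positions.
Working through the distinct placements yields 3 geometric isomers: I cis, H2O trans; I cis, H2O cis (chiral); I trans, H2O cis.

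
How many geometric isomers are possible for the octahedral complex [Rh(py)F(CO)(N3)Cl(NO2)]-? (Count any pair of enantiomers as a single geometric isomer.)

Systematic enumeration (placing each ligand type in turn and discarding arrangements equivalent by rotation or reflection) gives 15 geometric isomers.

15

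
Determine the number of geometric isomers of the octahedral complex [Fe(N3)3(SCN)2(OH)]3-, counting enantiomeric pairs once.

3

The six octahedral sites form three mutually perpendicular trans pairs.
The distinct arrangements are (3 in all): N3 mer, SCN trans; N3 mer, SCN cis; N3 fac, SCN cis.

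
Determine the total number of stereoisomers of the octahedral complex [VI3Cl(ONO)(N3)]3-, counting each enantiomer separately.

5

The six octahedral sites form three mutually perpendicular trans pairs.
Systematic placement gives 4 geometric isomers: I mer (3 arrangements); I fac (chiral).
One of these lacks any improper symmetry element and so occurs as an enantiomeric pair, giving 4 + 1 = 5 stereoisomers in total.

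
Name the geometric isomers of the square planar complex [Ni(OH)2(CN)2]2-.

cis and trans

A square has two trans pairs of vertices; adjacent vertices are cis.
Working through the distinct placements yields 2 geometric isomers: OH cis; OH trans.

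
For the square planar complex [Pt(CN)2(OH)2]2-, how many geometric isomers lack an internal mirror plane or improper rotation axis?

0

In a square planar complex each vertex has one trans partner and two cis neighbours.
Working through the distinct placements yields 2 geometric isomers: CN cis; CN trans.
Each arrangement has an internal mirror plane or centre of symmetry, so none is chiral.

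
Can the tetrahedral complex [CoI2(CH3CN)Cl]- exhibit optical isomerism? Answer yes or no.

In a tetrahedral complex all four positions are equivalent and every pair of ligands is adjacent — there is no cis/trans distinction.
Only one geometric arrangement is possible.

no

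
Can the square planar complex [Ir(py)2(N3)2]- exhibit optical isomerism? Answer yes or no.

no

In a square planar complex each vertex has one trans partner and two cis neighbours.
There are 2 geometric isomers: py cis; py trans.
Each arrangement has an internal mirror plane or centre of symmetry, so none is chiral.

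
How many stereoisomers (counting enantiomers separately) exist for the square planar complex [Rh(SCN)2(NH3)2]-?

The distinct arrangements are (2 in all): SCN cis; SCN trans.
Each arrangement has an internal mirror plane or centre of symmetry, so none is chiral.

2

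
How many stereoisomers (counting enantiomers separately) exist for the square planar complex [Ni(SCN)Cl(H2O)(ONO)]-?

3

In a square planar complex each vertex has one trans partner and two cis neighbours.
Working through the distinct placements yields 3 geometric isomers: (Cl/ONO trans, H2O/SCN trans); (Cl/SCN trans, H2O/ONO trans); (Cl/H2O trans, ONO/SCN trans).
Each arrangement has an internal mirror plane or centre of symmetry, so none is chiral.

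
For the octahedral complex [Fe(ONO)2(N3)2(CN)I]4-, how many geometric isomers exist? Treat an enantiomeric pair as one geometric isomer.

6

The distinct arrangements are (6 in all): ONO trans, N3 trans; ONO cis, N3 cis (3 arrangements, 2 chiral); ONO trans, N3 cis; ONO cis, N3 trans.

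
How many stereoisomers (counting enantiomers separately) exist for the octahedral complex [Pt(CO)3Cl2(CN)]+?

3

The six octahedral sites form three mutually perpendicular trans pairs.
Working through the distinct placements yields 3 geometric isomers: CO mer, Cl trans; CO fac, Cl cis; CO mer, Cl cis.
Each arrangement has an internal mirror plane or centre of symmetry, so none is chiral.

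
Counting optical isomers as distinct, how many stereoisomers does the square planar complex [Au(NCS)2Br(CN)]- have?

2

Working through the distinct placements yields 2 geometric isomers: NCS cis; NCS trans.
Each arrangement has an internal mirror plane or centre of symmetry, so none is chiral.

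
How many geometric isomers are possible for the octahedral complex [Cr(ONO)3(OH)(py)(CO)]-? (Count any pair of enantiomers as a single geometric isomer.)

4

The six octahedral sites form three mutually perpendicular trans pairs.
The distinct arrangements are (4 in all): ONO mer (3 arrangements); ONO fac (chiral).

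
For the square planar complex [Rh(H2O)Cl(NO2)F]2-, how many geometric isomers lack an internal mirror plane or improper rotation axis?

0

A square has two trans pairs of vertices; adjacent vertices are cis.
Systematic placement gives 3 geometric isomers: (Cl/H2O trans, F/NO2 trans); (Cl/NO2 trans, F/H2O trans); (Cl/F trans, H2O/NO2 trans).
Each arrangement has an internal mirror plane or centre of symmetry, so none is chiral.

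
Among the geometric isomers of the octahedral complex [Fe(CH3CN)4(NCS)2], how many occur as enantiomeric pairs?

0

The six octahedral sites form three mutually perpendicular trans pairs.
Systematic placement gives 2 geometric isomers: NCS trans; NCS cis.
Each arrangement has an internal mirror plane or centre of symmetry, so none is chiral.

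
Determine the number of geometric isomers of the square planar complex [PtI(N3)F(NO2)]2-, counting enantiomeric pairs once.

3

In a square planar complex each vertex has one trans partner and two cis neighbours.
There are 3 geometric isomers: (F/N3 trans, I/NO2 trans); (F/NO2 trans, I/N3 trans); (F/I trans, N3/NO2 trans).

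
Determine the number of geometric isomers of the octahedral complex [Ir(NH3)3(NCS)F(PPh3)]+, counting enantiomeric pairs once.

Working through the distinct placements yields 4 geometric isomers: NH3 mer (3 arrangements); NH3 fac (chiral).

4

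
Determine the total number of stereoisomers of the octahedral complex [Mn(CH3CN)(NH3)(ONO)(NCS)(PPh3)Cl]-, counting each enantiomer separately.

An octahedron has six vertices in three trans pairs; every non-trans pair is cis.
Exhaustive case analysis gives 15 geometric isomers.
Of these, 15 lack any improper symmetry element and so occur as enantiomeric pairs, giving 15 + 15 = 30 stereoisomers in total.

30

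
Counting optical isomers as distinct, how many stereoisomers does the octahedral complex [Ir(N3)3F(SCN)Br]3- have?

The six octahedral sites form three mutually perpendicular trans pairs.
The distinct arrangements are (4 in all): N3 mer (3 arrangements); N3 fac (chiral).
One of these lacks any improper symmetry element and so occurs as an enantiomeric pair, giving 4 + 1 = 5 stereoisomers in total.

5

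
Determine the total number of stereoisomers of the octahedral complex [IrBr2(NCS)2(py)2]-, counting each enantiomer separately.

In an octahedral complex each vertex has one trans partner and four cis neighbours.
The distinct arrangements are (5 in all): Br trans, NCS trans, py trans; Br trans, NCS cis, py cis; Br cis, NCS cis, py trans; Br cis, NCS cis, py cis (chiral); Br cis, NCS trans, py cis.
One of these lacks any improper symmetry element and so occurs as an enantiomeric pair, giving 5 + 1 = 6 stereoisomers in total.

6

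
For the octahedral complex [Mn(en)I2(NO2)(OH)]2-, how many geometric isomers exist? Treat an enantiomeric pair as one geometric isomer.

4

An octahedron has six vertices in three trans pairs; every non-trans pair is cis.
Each en is bidentate and must span two cis positions.
Working through the distinct placements yields 4 geometric isomers: I trans; I cis (3 arrangements, 2 chiral).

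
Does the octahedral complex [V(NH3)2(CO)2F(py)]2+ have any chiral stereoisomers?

An octahedron has six vertices in three trans pairs; every non-trans pair is cis.
Working through the distinct placements yields 6 geometric isomers: NH3 cis, CO trans; NH3 trans, CO trans; NH3 cis, CO cis (3 arrangements, 2 chiral); NH3 trans, CO cis.
Of these, 2 lack any improper symmetry element and so occur as enantiomeric pairs, giving 6 + 2 = 8 stereoisomers in total.

yes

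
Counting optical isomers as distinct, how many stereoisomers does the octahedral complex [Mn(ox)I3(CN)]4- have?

The six octahedral sites form three mutually perpendicular trans pairs.
Each ox is bidentate and must span two cis positions.
The distinct arrangements are (2 in all): I fac; I mer.
Each arrangement has an internal mirror plane or centre of symmetry, so none is chiral.

2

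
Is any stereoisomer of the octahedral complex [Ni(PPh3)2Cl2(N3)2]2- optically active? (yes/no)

yes

In an octahedral complex each vertex has one trans partner and four cis neighbours.
There are 5 geometric isomers: PPh3 trans, Cl trans, N3 trans; PPh3 cis, Cl trans, N3 cis; PPh3 trans, Cl cis, N3 cis; PPh3 cis, Cl cis, N3 cis (chiral); PPh3 cis, Cl cis, N3 trans.
One of these lacks any improper symmetry element and so occurs as an enantiomeric pair, giving 5 + 1 = 6 stereoisomers in total.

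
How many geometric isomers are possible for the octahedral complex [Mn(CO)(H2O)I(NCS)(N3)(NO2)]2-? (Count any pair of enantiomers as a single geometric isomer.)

Systematic enumeration (placing each ligand type in turn and discarding arrangements equivalent by rotation or reflection) gives 15 geometric isomers.

15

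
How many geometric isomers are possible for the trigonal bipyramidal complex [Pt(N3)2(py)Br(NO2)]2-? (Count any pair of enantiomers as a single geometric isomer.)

7

Placing the ligands in turn and identifying arrangements related by rotation or reflection leaves 7 distinct geometric isomers.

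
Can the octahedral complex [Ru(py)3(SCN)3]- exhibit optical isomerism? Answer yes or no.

no

Working through the distinct placements yields 2 geometric isomers: py mer; py fac.
Each arrangement has an internal mirror plane or centre of symmetry, so none is chiral.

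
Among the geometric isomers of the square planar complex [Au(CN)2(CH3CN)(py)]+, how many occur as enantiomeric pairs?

A square has two trans pairs of vertices; adjacent vertices are cis.
Working through the distinct placements yields 2 geometric isomers: CN cis; CN trans.
Each arrangement has an internal mirror plane or centre of symmetry, so none is chiral.

0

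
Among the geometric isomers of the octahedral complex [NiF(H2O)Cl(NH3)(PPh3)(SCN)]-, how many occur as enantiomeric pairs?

15

The six octahedral sites form three mutually perpendicular trans pairs.
Systematic enumeration (placing each ligand type in turn and discarding arrangements equivalent by rotation or reflection) gives 15 geometric isomers.
Of these, 15 lack any improper symmetry element and so occur as enantiomeric pairs, giving 15 + 15 = 30 stereoisomers in total.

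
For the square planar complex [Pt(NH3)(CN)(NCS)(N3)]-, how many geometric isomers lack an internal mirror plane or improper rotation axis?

0

A square has two trans pairs of vertices; adjacent vertices are cis.
Systematic placement gives 3 geometric isomers: (CN/NCS trans, N3/NH3 trans); (CN/NH3 trans, N3/NCS trans); (CN/N3 trans, NCS/NH3 trans).
Each arrangement has an internal mirror plane or centre of symmetry, so none is chiral.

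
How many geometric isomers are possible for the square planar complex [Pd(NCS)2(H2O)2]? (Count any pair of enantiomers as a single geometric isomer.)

2

A square has two trans pairs of vertices; adjacent vertices are cis.
Working through the distinct placements yields 2 geometric isomers: NCS cis; NCS trans.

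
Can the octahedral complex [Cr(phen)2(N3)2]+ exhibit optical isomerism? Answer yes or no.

Each phen is bidentate and must span two cis positions.
Working through the distinct placements yields 2 geometric isomers: N3 trans; N3 cis (chiral).
One of these lacks any improper symmetry element and so occurs as an enantiomeric pair, giving 2 + 1 = 3 stereoisomers in total.

yes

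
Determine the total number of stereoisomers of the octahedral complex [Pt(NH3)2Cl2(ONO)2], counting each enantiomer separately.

6

In an octahedral complex each vertex has one trans partner and four cis neighbours.
Working through the distinct placements yields 5 geometric isomers: NH3 trans, Cl trans, ONO trans; NH3 cis, Cl trans, ONO cis; NH3 cis, Cl cis, ONO trans; NH3 cis, Cl cis, ONO cis (chiral); NH3 trans, Cl cis, ONO cis.
One of these lacks any improper symmetry element and so occurs as an enantiomeric pair, giving 5 + 1 = 6 stereoisomers in total.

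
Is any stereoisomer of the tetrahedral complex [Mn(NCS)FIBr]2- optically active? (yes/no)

yes

In a tetrahedral complex all four positions are equivalent and every pair of ligands is adjacent — there is no cis/trans distinction.
Only one geometric arrangement is possible; it has no improper symmetry element, so it exists as a pair of enantiomers (2 stereoisomers).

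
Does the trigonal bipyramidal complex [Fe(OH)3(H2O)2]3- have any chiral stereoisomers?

A trigonal bipyramid has two axial and three equatorial sites, which are chemically inequivalent.
Working through the distinct placements yields 3 geometric isomers: H2O both axial; H2O one axial, one equatorial; H2O both equatorial.
Each arrangement has an internal mirror plane or centre of symmetry, so none is chiral.

no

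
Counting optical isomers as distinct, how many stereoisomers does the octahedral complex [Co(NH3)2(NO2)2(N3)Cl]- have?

An octahedron has six vertices in three trans pairs; every non-trans pair is cis.
There are 6 geometric isomers: NH3 trans, NO2 trans; NH3 cis, NO2 cis (3 arrangements, 2 chiral); NH3 cis, NO2 trans; NH3 trans, NO2 cis.
Of these, 2 lack any improper symmetry element and so occur as enantiomeric pairs, giving 6 + 2 = 8 stereoisomers in total.

8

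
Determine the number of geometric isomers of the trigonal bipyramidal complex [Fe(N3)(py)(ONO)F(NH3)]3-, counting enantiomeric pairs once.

10

A trigonal bipyramid has two axial and three equatorial sites, which are chemically inequivalent.
Exhaustive case analysis gives 10 geometric isomers.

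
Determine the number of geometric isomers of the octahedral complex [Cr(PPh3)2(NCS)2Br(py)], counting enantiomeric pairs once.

6

The six octahedral sites form three mutually perpendicular trans pairs.
There are 6 geometric isomers: PPh3 cis, NCS cis (3 arrangements, 2 chiral); PPh3 trans, NCS cis; PPh3 cis, NCS trans; PPh3 trans, NCS trans.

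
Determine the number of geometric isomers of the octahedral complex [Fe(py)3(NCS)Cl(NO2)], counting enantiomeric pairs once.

An octahedron has six vertices in three trans pairs; every non-trans pair is cis.
Working through the distinct placements yields 4 geometric isomers: py mer (3 arrangements); py fac (chiral).

4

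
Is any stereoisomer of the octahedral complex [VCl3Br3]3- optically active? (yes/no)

The distinct arrangements are (2 in all): Cl mer; Cl fac.
Each arrangement has an internal mirror plane or centre of symmetry, so none is chiral.

no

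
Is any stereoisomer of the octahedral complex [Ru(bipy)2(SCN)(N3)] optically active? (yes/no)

yes

Each bipy is bidentate and must span two cis positions.
Working through the distinct placements yields 2 geometric isomers: SCN and N3 mutually trans; SCN and N3 mutually cis (chiral).
One of these lacks any improper symmetry element and so occurs as an enantiomeric pair, giving 2 + 1 = 3 stereoisomers in total.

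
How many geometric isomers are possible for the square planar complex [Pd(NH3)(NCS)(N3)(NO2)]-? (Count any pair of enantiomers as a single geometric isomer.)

Working through the distinct placements yields 3 geometric isomers: (N3/NH3 trans, NCS/NO2 trans); (N3/NO2 trans, NCS/NH3 trans); (N3/NCS trans, NH3/NO2 trans).

3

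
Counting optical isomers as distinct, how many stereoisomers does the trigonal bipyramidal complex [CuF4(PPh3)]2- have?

Working through the distinct placements yields 2 geometric isomers: PPh3 equatorial; PPh3 axial.
Each arrangement has an internal mirror plane or centre of symmetry, so none is chiral.

2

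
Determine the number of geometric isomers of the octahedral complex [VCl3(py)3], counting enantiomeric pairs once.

In an octahedral complex each vertex has one trans partner and four cis neighbours.
Working through the distinct placements yields 2 geometric isomers: Cl mer; Cl fac.

2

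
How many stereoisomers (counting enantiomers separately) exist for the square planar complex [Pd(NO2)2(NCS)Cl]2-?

2

Working through the distinct placements yields 2 geometric isomers: NO2 cis; NO2 trans.
Each arrangement has an internal mirror plane or centre of symmetry, so none is chiral.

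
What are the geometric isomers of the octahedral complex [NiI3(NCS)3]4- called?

In an octahedral complex each vertex has one trans partner and four cis neighbours.
Systematic placement gives 2 geometric isomers: I mer; I fac.

fac and mer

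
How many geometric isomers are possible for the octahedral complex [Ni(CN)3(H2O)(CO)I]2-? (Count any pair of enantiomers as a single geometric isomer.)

4

The distinct arrangements are (4 in all): CN mer (3 arrangements); CN fac (chiral).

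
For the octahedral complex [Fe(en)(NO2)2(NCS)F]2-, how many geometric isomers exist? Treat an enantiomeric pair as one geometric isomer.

4

An octahedron has six vertices in three trans pairs; every non-trans pair is cis.
Each en is bidentate and must span two cis positions.
Working through the distinct placements yields 4 geometric isomers: NO2 cis (3 arrangements, 2 chiral); NO2 trans.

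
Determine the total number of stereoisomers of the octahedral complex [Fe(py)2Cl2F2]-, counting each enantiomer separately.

An octahedron has six vertices in three trans pairs; every non-trans pair is cis.
There are 5 geometric isomers: py trans, Cl trans, F trans; py cis, Cl trans, F cis; py trans, Cl cis, F cis; py cis, Cl cis, F cis (chiral); py cis, Cl cis, F trans.
One of these lacks any improper symmetry element and so occurs as an enantiomeric pair, giving 5 + 1 = 6 stereoisomers in total.

6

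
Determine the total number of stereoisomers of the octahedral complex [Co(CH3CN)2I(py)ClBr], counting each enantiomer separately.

15

An octahedron has six vertices in three trans pairs; every non-trans pair is cis.
Exhaustive case analysis gives 9 geometric isomers.
Of these, 6 lack any improper symmetry element and so occur as enantiomeric pairs, giving 9 + 6 = 15 stereoisomers in total.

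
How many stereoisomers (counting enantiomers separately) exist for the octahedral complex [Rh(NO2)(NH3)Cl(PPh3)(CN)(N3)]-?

In an octahedral complex each vertex has one trans partner and four cis neighbours.
Systematic enumeration (placing each ligand type in turn and discarding arrangements equivalent by rotation or reflection) gives 15 geometric isomers.
Of these, 15 lack any improper symmetry element and so occur as enantiomeric pairs, giving 15 + 15 = 30 stereoisomers in total.

30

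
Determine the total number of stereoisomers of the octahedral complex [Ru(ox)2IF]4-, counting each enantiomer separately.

The six octahedral sites form three mutually perpendicular trans pairs.
Each ox is bidentate and must span two cis positions.
Systematic placement gives 2 geometric isomers: I and F mutually trans; I and F mutually cis (chiral).
One of these lacks any improper symmetry element and so occurs as an enantiomeric pair, giving 2 + 1 = 3 stereoisomers in total.

3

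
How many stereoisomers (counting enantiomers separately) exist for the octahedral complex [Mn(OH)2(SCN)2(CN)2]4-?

Working through the distinct placements yields 5 geometric isomers: OH trans, SCN trans, CN trans; OH cis, SCN cis, CN trans; OH cis, SCN trans, CN cis; OH cis, SCN cis, CN cis (chiral); OH trans, SCN cis, CN cis.
One of these lacks any improper symmetry element and so occurs as an enantiomeric pair, giving 5 + 1 = 6 stereoisomers in total.

6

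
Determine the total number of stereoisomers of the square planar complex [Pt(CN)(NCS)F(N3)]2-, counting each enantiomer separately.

In a square planar complex each vertex has one trans partner and two cis neighbours.
Working through the distinct placements yields 3 geometric isomers: (CN/N3 trans, F/NCS trans); (CN/NCS trans, F/N3 trans); (CN/F trans, N3/NCS trans).
Each arrangement has an internal mirror plane or centre of symmetry, so none is chiral.

3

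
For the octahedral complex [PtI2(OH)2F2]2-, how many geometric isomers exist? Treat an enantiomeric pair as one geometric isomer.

In an octahedral complex each vertex has one trans partner and four cis neighbours.
Systematic placement gives 5 geometric isomers: I trans, OH trans, F trans; I cis, OH cis, F trans; I cis, OH trans, F cis; I cis, OH cis, F cis (chiral); I trans, OH cis, F cis.

5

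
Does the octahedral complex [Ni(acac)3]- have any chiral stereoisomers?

yes

An octahedron has six vertices in three trans pairs; every non-trans pair is cis.
Each acac is bidentate and must span two cis positions.
Only one geometric arrangement is possible; it has no improper symmetry element, so it exists as a pair of enantiomers (2 stereoisomers).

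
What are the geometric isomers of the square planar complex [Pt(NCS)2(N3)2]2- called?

cis and trans

Working through the distinct placements yields 2 geometric isomers: NCS cis; NCS trans.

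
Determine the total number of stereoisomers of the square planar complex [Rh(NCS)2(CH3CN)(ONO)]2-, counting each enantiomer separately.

2

There are 2 geometric isomers: NCS cis; NCS trans.
Each arrangement has an internal mirror plane or centre of symmetry, so none is chiral.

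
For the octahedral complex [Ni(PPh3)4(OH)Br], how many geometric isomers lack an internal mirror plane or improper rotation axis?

0

An octahedron has six vertices in three trans pairs; every non-trans pair is cis.
There are 2 geometric isomers: OH and Br mutually trans; OH and Br mutually cis.
Each arrangement has an internal mirror plane or centre of symmetry, so none is chiral.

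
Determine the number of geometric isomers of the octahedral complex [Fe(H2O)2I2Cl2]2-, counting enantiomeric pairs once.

5

In an octahedral complex each vertex has one trans partner and four cis neighbours.
The distinct arrangements are (5 in all): H2O trans, I trans, Cl trans; H2O cis, I cis, Cl trans; H2O cis, I trans, Cl cis; H2O cis, I cis, Cl cis (chiral); H2O trans, I cis, Cl cis.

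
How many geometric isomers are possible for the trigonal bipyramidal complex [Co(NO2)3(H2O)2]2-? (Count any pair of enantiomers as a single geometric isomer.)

A trigonal bipyramid has two axial and three equatorial sites, which are chemically inequivalent.
Systematic placement gives 3 geometric isomers: H2O both axial; H2O one axial, one equatorial; H2O both equatorial.

3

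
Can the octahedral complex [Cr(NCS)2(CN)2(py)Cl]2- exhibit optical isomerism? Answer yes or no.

There are 6 geometric isomers: NCS cis, CN trans; NCS trans, CN trans; NCS cis, CN cis (3 arrangements, 2 chiral); NCS trans, CN cis.
Of these, 2 lack any improper symmetry element and so occur as enantiomeric pairs, giving 6 + 2 = 8 stereoisomers in total.

yes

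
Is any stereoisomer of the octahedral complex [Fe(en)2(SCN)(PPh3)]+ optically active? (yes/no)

An octahedron has six vertices in three trans pairs; every non-trans pair is cis.
Each en is bidentate and must span two cis positions.
The distinct arrangements are (2 in all): SCN and PPh3 mutually trans; SCN and PPh3 mutually cis (chiral).
One of these lacks any improper symmetry element and so occurs as an enantiomeric pair, giving 2 + 1 = 3 stereoisomers in total.

yes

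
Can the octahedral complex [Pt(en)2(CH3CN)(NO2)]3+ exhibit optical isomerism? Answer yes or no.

yes

The six octahedral sites form three mutually perpendicular trans pairs.
Each en is bidentate and must span two cis positions.
The distinct arrangements are (2 in all): CH3CN and NO2 mutually trans; CH3CN and NO2 mutually cis (chiral).
One of these lacks any improper symmetry element and so occurs as an enantiomeric pair, giving 2 + 1 = 3 stereoisomers in total.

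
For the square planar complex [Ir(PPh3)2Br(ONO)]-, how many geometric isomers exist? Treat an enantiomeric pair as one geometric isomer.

A square has two trans pairs of vertices; adjacent vertices are cis.
There are 2 geometric isomers: PPh3 cis; PPh3 trans.

2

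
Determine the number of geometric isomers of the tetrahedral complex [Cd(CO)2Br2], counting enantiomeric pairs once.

1

All four vertices of a tetrahedron are equivalent and mutually adjacent, so cis/trans isomerism cannot arise.
Only one geometric arrangement is possible.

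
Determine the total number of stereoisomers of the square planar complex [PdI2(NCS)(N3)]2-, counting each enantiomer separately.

2

The distinct arrangements are (2 in all): I cis; I trans.
Each arrangement has an internal mirror plane or centre of symmetry, so none is chiral.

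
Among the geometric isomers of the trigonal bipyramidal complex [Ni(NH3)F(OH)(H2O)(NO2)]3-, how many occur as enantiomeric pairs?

A trigonal bipyramid has two axial and three equatorial sites, which are chemically inequivalent.
Systematic enumeration (placing each ligand type in turn and discarding arrangements equivalent by rotation or reflection) gives 10 geometric isomers.
Of these, 10 lack any improper symmetry element and so occur as enantiomeric pairs, giving 10 + 10 = 20 stereoisomers in total.

10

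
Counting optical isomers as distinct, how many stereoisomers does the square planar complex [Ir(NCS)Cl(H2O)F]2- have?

A square has two trans pairs of vertices; adjacent vertices are cis.
There are 3 geometric isomers: (Cl/H2O trans, F/NCS trans); (Cl/NCS trans, F/H2O trans); (Cl/F trans, H2O/NCS trans).
Each arrangement has an internal mirror plane or centre of symmetry, so none is chiral.

3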